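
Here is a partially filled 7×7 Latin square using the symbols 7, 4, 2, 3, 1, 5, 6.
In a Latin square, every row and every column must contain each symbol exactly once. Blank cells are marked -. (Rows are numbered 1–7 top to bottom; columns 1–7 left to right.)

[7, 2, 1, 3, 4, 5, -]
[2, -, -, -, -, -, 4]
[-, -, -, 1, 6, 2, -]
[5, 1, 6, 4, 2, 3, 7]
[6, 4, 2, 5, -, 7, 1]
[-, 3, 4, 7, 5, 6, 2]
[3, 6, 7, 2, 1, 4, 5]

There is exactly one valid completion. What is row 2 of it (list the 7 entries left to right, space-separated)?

2 5 3 6 7 1 4

Row 2, column 4: row 2 has {4, 2} and column 4 has {7, 4, 2, 3, 1, 5}, leaving only 6.
Row 2, column 6: row 2 has {4, 2, 6} and column 6 has {7, 4, 2, 3, 5, 6}, leaving only 1.
Row 1, column 7: row 1 has {7, 4, 2, 3, 1, 5} and column 7 has {7, 4, 2, 1, 5}, leaving only 6.
Row 3, column 1: row 3 has {2, 1, 6} and column 1 has {7, 2, 3, 5, 6}, leaving only 4.
Row 3, column 7: row 3 has {4, 2, 1, 6} and column 7 has {7, 4, 2, 1, 5, 6}, leaving only 3.
Row 3, column 3: row 3 has {4, 2, 3, 1, 6} and column 3 has {7, 4, 2, 1, 6}, leaving only 5.
Row 2, column 3: row 2 has {4, 2, 1, 6} and column 3 has {7, 4, 2, 1, 5, 6}, leaving only 3.
Row 2, column 5: row 2 has {4, 2, 3, 1, 6} and column 5 has {4, 2, 1, 5, 6}, leaving only 7.
Row 2, column 2: row 2 has {7, 4, 2, 3, 1, 6} and column 2 has {4, 2, 3, 1, 6}, leaving only 5.
So row 2 reads: 2 5 3 6 7 1 4.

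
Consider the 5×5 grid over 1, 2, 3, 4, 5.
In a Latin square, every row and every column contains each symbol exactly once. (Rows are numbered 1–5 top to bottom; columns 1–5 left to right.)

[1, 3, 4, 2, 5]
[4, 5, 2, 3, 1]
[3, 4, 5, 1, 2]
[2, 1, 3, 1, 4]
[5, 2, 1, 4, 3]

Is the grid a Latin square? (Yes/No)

No

Column 4 contains 1 twice (at rows 3 and 4), so it is not a permutation.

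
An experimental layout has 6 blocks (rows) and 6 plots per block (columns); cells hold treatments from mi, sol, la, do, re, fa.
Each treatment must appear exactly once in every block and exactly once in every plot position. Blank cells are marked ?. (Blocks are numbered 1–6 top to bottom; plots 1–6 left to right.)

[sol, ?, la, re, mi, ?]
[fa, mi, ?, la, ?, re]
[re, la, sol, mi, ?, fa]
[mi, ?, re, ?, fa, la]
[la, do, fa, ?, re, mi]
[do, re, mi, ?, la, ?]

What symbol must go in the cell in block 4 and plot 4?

do

Block 1, plot 2: block 1 has {mi, sol, la, re} and plot 2 has {mi, la, do, re}, leaving only fa.
Block 1, plot 6: block 1 has {mi, sol, la, re, fa} and plot 6 has {mi, la, re, fa}, leaving only do.
Block 2, plot 3: block 2 has {mi, la, re, fa} and plot 3 has {mi, sol, la, re, fa}, leaving only do.
Block 2, plot 5: block 2 has {mi, la, do, re, fa} and plot 5 has {mi, la, re, fa}, leaving only sol.
Block 3, plot 5: block 3 has {mi, sol, la, re, fa} and plot 5 has {mi, sol, la, re, fa}, leaving only do.
Block 4, plot 2: block 4 has {mi, la, re, fa} and plot 2 has {mi, la, do, re, fa}, leaving only sol.
Block 4 already has {mi, sol, la, re, fa} and plot 4 already has {mi, la, re}, so block 4, plot 4 must be do.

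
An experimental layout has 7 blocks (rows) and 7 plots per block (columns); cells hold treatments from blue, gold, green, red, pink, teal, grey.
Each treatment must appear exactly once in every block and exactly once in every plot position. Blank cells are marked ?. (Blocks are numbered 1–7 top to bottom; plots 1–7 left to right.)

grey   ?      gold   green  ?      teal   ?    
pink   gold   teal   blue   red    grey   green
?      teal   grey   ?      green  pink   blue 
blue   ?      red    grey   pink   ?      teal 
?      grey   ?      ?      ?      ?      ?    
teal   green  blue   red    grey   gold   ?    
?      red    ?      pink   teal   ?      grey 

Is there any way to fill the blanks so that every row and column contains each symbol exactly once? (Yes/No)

No

Block 4, plot 2: block 4 together with plot 2 already contain {blue, gold, green, red, pink, teal, grey} — every symbol — so nothing can go there. The grid has no valid completion.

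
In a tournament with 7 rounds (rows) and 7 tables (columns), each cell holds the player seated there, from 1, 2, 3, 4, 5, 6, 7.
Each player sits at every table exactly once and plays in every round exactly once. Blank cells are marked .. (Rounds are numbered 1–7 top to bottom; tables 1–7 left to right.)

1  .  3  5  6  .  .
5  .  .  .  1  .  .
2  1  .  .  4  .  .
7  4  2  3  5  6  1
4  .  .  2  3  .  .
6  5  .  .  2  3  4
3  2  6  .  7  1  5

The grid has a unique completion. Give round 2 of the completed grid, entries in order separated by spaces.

Round 1, table 2: round 1 has {1, 3, 5, 6} and table 2 has {1, 2, 4, 5}, leaving only 7.
Round 1, table 7: round 1 has {1, 3, 5, 6, 7} and table 7 has {1, 4, 5}, leaving only 2.
Round 1, table 6: round 1 has {1, 2, 3, 5, 6, 7} and table 6 has {1, 3, 6}, leaving only 4.
Round 5, table 2: round 5 has {2, 3, 4} and table 2 has {1, 2, 4, 5, 7}, leaving only 6.
Round 2, table 2: round 2 has {1, 5} and table 2 has {1, 2, 4, 5, 6, 7}, leaving only 3.
Round 5, table 7: round 5 has {2, 3, 4, 6} and table 7 has {1, 2, 4, 5}, leaving only 7.
Round 2, table 7: round 2 has {1, 3, 5} and table 7 has {1, 2, 4, 5, 7}, leaving only 6.
Round 3, table 7: round 3 has {1, 2, 4} and table 7 has {1, 2, 4, 5, 6, 7}, leaving only 3.
Round 5, table 6: round 5 has {2, 3, 4, 6, 7} and table 6 has {1, 3, 4, 6}, leaving only 5.
Round 3, table 6: round 3 has {1, 2, 3, 4} and table 6 has {1, 3, 4, 5, 6}, leaving only 7.
Round 2, table 6: round 2 has {1, 3, 5, 6} and table 6 has {1, 3, 4, 5, 6, 7}, leaving only 2.
Round 3, table 3: round 3 has {1, 2, 3, 4, 7} and table 3 has {2, 3, 6}, leaving only 5.
Round 3, table 4: round 3 has {1, 2, 3, 4, 5, 7} and table 4 has {2, 3, 5}, leaving only 6.
Round 5, table 3: round 5 has {2, 3, 4, 5, 6, 7} and table 3 has {2, 3, 5, 6}, leaving only 1.
Round 6, table 3: round 6 has {2, 3, 4, 5, 6} and table 3 has {1, 2, 3, 5, 6}, leaving only 7.
Round 2, table 3: round 2 has {1, 2, 3, 5, 6} and table 3 has {1, 2, 3, 5, 6, 7}, leaving only 4.
Round 2, table 4: round 2 has {1, 2, 3, 4, 5, 6} and table 4 has {2, 3, 5, 6}, leaving only 7.
So round 2 reads: 5 3 4 7 1 2 6.

5 3 4 7 1 2 6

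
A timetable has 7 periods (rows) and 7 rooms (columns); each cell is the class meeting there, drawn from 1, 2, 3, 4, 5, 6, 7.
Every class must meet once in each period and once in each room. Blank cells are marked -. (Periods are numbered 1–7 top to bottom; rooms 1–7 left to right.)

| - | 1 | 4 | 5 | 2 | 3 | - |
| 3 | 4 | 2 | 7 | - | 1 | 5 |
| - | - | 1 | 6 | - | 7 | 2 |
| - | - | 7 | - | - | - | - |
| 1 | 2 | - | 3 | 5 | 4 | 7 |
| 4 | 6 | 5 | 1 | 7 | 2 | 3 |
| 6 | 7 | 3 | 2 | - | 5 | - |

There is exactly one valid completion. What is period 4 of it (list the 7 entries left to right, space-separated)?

Period 4, room 4: period 4 has {7} and room 4 has {1, 2, 3, 5, 6, 7}, leaving only 4.
Period 4, room 6: period 4 has {4, 7} and room 6 has {1, 2, 3, 4, 5, 7}, leaving only 6.
Period 4, room 7: period 4 has {4, 6, 7} and room 7 has {2, 3, 5, 7}, leaving only 1.
Period 4, room 5: period 4 has {1, 4, 6, 7} and room 5 has {2, 5, 7}, leaving only 3.
Period 4, room 2: period 4 has {1, 3, 4, 6, 7} and room 2 has {1, 2, 4, 6, 7}, leaving only 5.
Period 4, room 1: period 4 has {1, 3, 4, 5, 6, 7} and room 1 has {1, 3, 4, 6}, leaving only 2.
So period 4 reads: 2 5 7 4 3 6 1.

2 5 7 4 3 6 1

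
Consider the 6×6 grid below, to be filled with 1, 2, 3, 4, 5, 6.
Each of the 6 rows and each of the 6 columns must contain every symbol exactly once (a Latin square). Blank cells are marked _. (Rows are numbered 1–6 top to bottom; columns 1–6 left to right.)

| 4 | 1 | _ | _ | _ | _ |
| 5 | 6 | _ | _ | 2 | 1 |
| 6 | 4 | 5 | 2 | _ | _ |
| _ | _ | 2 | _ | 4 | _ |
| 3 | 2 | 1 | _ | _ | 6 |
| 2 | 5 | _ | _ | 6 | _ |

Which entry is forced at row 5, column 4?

Row 3, column 6: row 3 has {2, 4, 5, 6} and column 6 has {1, 6}, leaving only 3.
Row 3, column 5: row 3 has {2, 3, 4, 5, 6} and column 5 has {2, 4, 6}, leaving only 1.
Row 4, column 1: row 4 has {2, 4} and column 1 has {2, 3, 4, 5, 6}, leaving only 1.
Row 4, column 2: row 4 has {1, 2, 4} and column 2 has {1, 2, 4, 5, 6}, leaving only 3.
Row 4, column 6: row 4 has {1, 2, 3, 4} and column 6 has {1, 3, 6}, leaving only 5.
Row 1, column 6: row 1 has {1, 4} and column 6 has {1, 3, 5, 6}, leaving only 2.
Row 4, column 4: row 4 has {1, 2, 3, 4, 5} and column 4 has {2}, leaving only 6.
Row 5, column 5: row 5 has {1, 2, 3, 6} and column 5 has {1, 2, 4, 6}, leaving only 5.
Row 5 already has {1, 2, 3, 5, 6} and column 4 already has {2, 6}, so row 5, column 4 must be 4.

4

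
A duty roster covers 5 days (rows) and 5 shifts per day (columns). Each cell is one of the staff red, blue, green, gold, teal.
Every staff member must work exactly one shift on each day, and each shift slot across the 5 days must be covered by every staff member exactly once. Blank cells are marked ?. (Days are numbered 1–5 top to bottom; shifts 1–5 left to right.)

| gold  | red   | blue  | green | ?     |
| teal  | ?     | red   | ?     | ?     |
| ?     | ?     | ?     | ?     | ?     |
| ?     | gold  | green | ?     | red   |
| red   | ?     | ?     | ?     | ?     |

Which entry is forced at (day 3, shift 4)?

Day 1, shift 5: day 1 has {red, blue, green, gold} and shift 5 has {red}, leaving only teal.
Day 4, shift 1: day 4 has {red, green, gold} and shift 1 has {red, gold, teal}, leaving only blue.
Day 3, shift 1: day 3 has {} and shift 1 has {red, blue, gold, teal}, leaving only green.
Day 4, shift 4: day 4 has {red, blue, green, gold} and shift 4 has {green}, leaving only teal.
Day 3, shift 4 is narrowed to {red, blue, gold}.
If it were blue, then day 5, shift 4 would be left with no valid symbol.
If it were gold, then day 5, shift 4 would be left with no valid symbol.
So day 3, shift 4 must be red.

red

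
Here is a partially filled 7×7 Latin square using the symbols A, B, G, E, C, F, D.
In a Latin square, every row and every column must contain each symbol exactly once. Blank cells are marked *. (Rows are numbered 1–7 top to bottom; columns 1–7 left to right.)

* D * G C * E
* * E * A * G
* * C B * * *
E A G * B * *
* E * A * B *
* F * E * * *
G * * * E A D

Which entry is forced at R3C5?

F

Row 1, column 6: row 1 has {G, E, C, D} and column 6 has {A, B}, leaving only F.
Row 3, column 2: row 3 has {B, C} and column 2 has {A, E, F, D}, leaving only G.
Row 3, column 5 is narrowed to {F, D}.
If it were D, then row 5, column 7 would be left with no valid symbol.
So row 3, column 5 must be F.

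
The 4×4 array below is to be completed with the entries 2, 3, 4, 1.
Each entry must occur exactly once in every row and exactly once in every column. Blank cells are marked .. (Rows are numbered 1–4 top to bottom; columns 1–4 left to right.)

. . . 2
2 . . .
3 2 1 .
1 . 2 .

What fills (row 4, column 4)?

3

Row 1, column 1: row 1 has {2} and column 1 has {2, 3, 1}, leaving only 4.
Row 1, column 3: row 1 has {2, 4} and column 3 has {2, 1}, leaving only 3.
Row 1, column 2: row 1 has {2, 3, 4} and column 2 has {2}, leaving only 1.
Row 2, column 3: row 2 has {2} and column 3 has {2, 3, 1}, leaving only 4.
Row 2, column 2: row 2 has {2, 4} and column 2 has {2, 1}, leaving only 3.
Row 2, column 4: row 2 has {2, 3, 4} and column 4 has {2}, leaving only 1.
Row 3, column 4: row 3 has {2, 3, 1} and column 4 has {2, 1}, leaving only 4.
Row 4 already has {2, 1} and column 4 already has {2, 4, 1}, so row 4, column 4 must be 3.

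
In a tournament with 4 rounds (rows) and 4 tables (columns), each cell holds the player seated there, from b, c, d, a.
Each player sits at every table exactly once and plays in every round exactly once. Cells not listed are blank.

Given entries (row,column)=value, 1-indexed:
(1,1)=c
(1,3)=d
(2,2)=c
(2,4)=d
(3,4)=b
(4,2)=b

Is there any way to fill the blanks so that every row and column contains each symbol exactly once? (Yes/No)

Round 1, table 2: round 1 has {c, d} and table 2 has {b, c}, so it must be a.
Now round 1, table 4: round 1 together with table 4 already contain {b, c, d, a} — every symbol — so nothing can go there. The grid has no valid completion.

No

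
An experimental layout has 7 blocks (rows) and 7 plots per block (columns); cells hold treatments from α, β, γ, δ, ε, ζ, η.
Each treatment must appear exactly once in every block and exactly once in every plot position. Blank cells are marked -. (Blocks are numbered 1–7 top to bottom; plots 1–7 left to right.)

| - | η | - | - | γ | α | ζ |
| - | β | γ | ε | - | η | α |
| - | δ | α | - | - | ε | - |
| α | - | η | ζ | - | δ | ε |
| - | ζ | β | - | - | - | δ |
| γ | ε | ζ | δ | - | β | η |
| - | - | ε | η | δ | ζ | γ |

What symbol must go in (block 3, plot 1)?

ζ

Block 1, plot 3: block 1 has {α, γ, ζ, η} and plot 3 has {α, β, γ, ε, ζ, η}, leaving only δ.
Block 1, plot 4: block 1 has {α, γ, δ, ζ, η} and plot 4 has {δ, ε, ζ, η}, leaving only β.
Block 1, plot 1: block 1 has {α, β, γ, δ, ζ, η} and plot 1 has {α, γ}, leaving only ε.
Block 2, plot 5: block 2 has {α, β, γ, ε, η} and plot 5 has {γ, δ}, leaving only ζ.
Block 2, plot 1: block 2 has {α, β, γ, ε, ζ, η} and plot 1 has {α, γ, ε}, leaving only δ.
Block 3, plot 4: block 3 has {α, δ, ε} and plot 4 has {β, δ, ε, ζ, η}, leaving only γ.
Block 3, plot 7: block 3 has {α, γ, δ, ε} and plot 7 has {α, γ, δ, ε, ζ, η}, leaving only β.
Block 3, plot 5: block 3 has {α, β, γ, δ, ε} and plot 5 has {γ, δ, ζ}, leaving only η.
Block 3 already has {α, β, γ, δ, ε, η} and plot 1 already has {α, γ, δ, ε}, so block 3, plot 1 must be ζ.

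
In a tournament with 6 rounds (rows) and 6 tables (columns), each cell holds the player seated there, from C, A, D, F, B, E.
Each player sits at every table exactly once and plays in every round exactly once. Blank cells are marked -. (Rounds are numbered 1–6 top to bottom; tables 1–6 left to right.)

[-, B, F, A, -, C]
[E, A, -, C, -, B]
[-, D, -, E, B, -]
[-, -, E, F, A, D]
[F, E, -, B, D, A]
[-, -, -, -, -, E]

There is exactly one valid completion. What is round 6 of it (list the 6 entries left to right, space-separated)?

Round 6, table 4: round 6 has {E} and table 4 has {C, A, F, B, E}, leaving only D.
Round 1, table 1: round 1 has {C, A, F, B} and table 1 has {F, E}, leaving only D.
Round 1, table 5: round 1 has {C, A, D, F, B} and table 5 has {A, D, B}, leaving only E.
Round 2, table 3: round 2 has {C, A, B, E} and table 3 has {F, E}, leaving only D.
Round 2, table 5: round 2 has {C, A, D, B, E} and table 5 has {A, D, B, E}, leaving only F.
Round 6, table 5: round 6 has {D, E} and table 5 has {A, D, F, B, E}, leaving only C.
Round 6, table 2: round 6 has {C, D, E} and table 2 has {A, D, B, E}, leaving only F.
Round 3, table 6: round 3 has {D, B, E} and table 6 has {C, A, D, B, E}, leaving only F.
Round 4, table 2: round 4 has {A, D, F, E} and table 2 has {A, D, F, B, E}, leaving only C.
Round 4, table 1: round 4 has {C, A, D, F, E} and table 1 has {D, F, E}, leaving only B.
Round 6, table 1: round 6 has {C, D, F, E} and table 1 has {D, F, B, E}, leaving only A.
Round 6, table 3: round 6 has {C, A, D, F, E} and table 3 has {D, F, E}, leaving only B.
So round 6 reads: A F B D C E.

A F B D C E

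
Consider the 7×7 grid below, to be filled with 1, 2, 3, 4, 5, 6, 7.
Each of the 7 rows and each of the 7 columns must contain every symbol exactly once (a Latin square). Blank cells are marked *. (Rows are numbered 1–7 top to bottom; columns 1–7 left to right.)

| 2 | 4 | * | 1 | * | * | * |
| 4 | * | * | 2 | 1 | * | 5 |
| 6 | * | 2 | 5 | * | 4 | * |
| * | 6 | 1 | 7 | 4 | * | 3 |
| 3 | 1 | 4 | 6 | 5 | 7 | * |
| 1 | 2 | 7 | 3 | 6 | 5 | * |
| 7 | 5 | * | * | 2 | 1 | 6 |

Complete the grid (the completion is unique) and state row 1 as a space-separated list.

Row 1, column 7: row 1 has {1, 2, 4} and column 7 has {3, 5, 6}, leaving only 7.
Row 1, column 5: row 1 has {1, 2, 4, 7} and column 5 has {1, 2, 4, 5, 6}, leaving only 3.
Row 1, column 6: row 1 has {1, 2, 3, 4, 7} and column 6 has {1, 4, 5, 7}, leaving only 6.
Row 1, column 3: row 1 has {1, 2, 3, 4, 6, 7} and column 3 has {1, 2, 4, 7}, leaving only 5.
So row 1 reads: 2 4 5 1 3 6 7.

2 4 5 1 3 6 7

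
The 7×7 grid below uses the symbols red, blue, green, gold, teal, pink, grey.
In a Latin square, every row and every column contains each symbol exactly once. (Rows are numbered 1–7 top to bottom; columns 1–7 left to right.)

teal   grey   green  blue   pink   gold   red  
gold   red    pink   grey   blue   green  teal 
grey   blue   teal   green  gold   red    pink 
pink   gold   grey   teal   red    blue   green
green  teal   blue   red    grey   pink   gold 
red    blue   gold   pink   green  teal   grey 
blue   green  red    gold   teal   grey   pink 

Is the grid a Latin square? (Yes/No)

No

Every row is a permutation, but column 7 contains pink twice (at rows 3 and 7).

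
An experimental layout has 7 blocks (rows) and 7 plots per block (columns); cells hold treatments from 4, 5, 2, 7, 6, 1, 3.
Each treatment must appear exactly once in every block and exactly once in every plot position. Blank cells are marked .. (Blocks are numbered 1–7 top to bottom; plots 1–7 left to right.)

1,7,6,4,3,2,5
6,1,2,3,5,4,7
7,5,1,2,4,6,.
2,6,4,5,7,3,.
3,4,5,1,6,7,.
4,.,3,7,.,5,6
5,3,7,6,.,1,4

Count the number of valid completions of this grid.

Block 3, plot 7: eliminating its block and plot leaves {3}.
Block 4, plot 7: eliminating its block and plot leaves {1}.
Block 5, plot 7: eliminating its block and plot leaves {2}.
Block 6, plot 2: eliminating its block and plot leaves {2}.
Block 6, plot 5: eliminating its block and plot leaves {2, 1}.
Block 7, plot 5: eliminating its block and plot leaves {2}.
Only one assignment across all blanks avoids any block or plot repeat, giving 1 completion.

1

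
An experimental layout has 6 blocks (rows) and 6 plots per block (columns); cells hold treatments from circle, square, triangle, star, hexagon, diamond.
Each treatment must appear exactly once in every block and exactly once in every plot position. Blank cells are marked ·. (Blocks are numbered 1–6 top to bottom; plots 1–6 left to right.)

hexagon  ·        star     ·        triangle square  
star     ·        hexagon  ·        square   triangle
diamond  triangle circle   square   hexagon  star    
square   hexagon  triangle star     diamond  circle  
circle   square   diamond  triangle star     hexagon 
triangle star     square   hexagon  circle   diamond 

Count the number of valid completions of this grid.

Block 1, plot 2: eliminating its block and plot leaves {circle, diamond}.
Block 1, plot 4: eliminating its block and plot leaves {circle, diamond}.
Block 2, plot 2: eliminating its block and plot leaves {circle, diamond}.
Block 2, plot 4: eliminating its block and plot leaves {circle, diamond}.
Enumerating the assignments across these blanks that avoid any block or plot repeat gives 2 completions.

2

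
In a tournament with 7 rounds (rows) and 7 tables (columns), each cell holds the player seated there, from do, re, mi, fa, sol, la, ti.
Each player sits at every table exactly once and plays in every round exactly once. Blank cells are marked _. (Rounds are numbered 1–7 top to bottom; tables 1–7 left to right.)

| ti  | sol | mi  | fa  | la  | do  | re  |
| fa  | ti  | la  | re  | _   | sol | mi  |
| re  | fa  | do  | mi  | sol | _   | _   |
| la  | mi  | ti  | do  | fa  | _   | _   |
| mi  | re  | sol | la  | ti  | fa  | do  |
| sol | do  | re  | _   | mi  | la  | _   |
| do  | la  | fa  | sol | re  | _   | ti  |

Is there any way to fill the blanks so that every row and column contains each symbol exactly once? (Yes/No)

No round or table among the givens repeats a symbol, and propagating forced cells runs into no contradiction.
One valid completion exists (for instance, ti sol mi fa la do re / fa ti la re do sol mi / re fa do mi sol ti la / la mi ti do fa re sol / mi re sol la ti fa do / sol do re ti mi la fa / do la fa sol re mi ti).

Yes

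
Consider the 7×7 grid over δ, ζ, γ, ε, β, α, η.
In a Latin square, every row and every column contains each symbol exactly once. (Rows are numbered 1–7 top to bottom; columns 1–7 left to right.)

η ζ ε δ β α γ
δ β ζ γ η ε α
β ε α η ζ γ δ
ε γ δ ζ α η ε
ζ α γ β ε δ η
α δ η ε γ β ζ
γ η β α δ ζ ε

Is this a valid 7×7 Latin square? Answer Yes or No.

Column 7 contains ε twice (at rows 4 and 7), so it is not a permutation.

No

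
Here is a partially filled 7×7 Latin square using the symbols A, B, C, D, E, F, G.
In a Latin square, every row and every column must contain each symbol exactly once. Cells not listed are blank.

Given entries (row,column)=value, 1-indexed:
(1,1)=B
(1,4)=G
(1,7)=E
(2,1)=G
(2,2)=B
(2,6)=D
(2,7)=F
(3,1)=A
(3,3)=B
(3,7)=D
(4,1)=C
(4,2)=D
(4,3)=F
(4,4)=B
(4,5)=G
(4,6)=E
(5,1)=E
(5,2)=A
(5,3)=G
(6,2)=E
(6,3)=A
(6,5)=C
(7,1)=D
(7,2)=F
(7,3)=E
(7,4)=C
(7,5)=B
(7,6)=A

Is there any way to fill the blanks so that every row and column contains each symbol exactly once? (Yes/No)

No row or column among the givens repeats a symbol, and propagating forced cells runs into no contradiction.
One valid completion exists (for instance, B C D G A F E / G B C A E D F / A G B E F C D / C D F B G E A / E A G F D B C / F E A D C G B / D F E C B A G).

Yes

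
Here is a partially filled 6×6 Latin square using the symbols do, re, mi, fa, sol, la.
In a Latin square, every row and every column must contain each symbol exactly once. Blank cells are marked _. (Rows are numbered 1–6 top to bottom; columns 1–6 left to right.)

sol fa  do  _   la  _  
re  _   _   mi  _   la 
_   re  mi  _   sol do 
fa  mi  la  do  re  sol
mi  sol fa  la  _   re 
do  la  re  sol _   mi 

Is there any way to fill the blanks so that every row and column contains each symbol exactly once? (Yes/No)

No

Row 1, column 6: row 1 together with column 6 already contain {do, re, mi, fa, sol, la} — every symbol — so nothing can go there. The grid has no valid completion.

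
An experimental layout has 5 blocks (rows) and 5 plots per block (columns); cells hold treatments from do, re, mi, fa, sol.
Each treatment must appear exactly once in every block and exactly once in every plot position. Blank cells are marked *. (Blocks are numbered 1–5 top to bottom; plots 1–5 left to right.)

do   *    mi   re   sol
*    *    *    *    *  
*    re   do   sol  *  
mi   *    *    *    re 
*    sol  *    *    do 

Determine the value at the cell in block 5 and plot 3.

fa

Block 1, plot 2: block 1 has {do, re, mi, sol} and plot 2 has {re, sol}, leaving only fa.
Block 3, plot 1: block 3 has {do, re, sol} and plot 1 has {do, mi}, leaving only fa.
Block 3, plot 5: block 3 has {do, re, fa, sol} and plot 5 has {do, re, sol}, leaving only mi.
Block 2, plot 5: block 2 has {} and plot 5 has {do, re, mi, sol}, leaving only fa.
Block 4, plot 2: block 4 has {re, mi} and plot 2 has {re, fa, sol}, leaving only do.
Block 2, plot 2: block 2 has {fa} and plot 2 has {do, re, fa, sol}, leaving only mi.
Block 2, plot 4: block 2 has {mi, fa} and plot 4 has {re, sol}, leaving only do.
Block 4, plot 4: block 4 has {do, re, mi} and plot 4 has {do, re, sol}, leaving only fa.
Block 4, plot 3: block 4 has {do, re, mi, fa} and plot 3 has {do, mi}, leaving only sol.
Block 2, plot 3: block 2 has {do, mi, fa} and plot 3 has {do, mi, sol}, leaving only re.
Block 5 already has {do, sol} and plot 3 already has {do, re, mi, sol}, so block 5, plot 3 must be fa.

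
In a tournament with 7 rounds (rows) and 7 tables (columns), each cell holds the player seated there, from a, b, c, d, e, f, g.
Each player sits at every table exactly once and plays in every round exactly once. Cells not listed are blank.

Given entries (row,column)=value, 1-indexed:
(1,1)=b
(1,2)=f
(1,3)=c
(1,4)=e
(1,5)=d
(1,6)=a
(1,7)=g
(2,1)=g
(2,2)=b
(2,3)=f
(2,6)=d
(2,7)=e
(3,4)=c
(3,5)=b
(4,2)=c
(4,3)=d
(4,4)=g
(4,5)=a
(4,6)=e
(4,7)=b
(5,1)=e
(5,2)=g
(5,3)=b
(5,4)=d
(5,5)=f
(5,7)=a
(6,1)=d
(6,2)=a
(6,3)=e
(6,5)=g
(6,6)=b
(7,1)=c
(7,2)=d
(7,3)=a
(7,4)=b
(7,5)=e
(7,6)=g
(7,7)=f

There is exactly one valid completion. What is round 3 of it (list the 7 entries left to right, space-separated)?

Round 3, table 2: round 3 has {b, c} and table 2 has {a, b, c, d, f, g}, leaving only e.
Round 3, table 3: round 3 has {b, c, e} and table 3 has {a, b, c, d, e, f}, leaving only g.
Round 3, table 6: round 3 has {b, c, e, g} and table 6 has {a, b, d, e, g}, leaving only f.
Round 3, table 1: round 3 has {b, c, e, f, g} and table 1 has {b, c, d, e, g}, leaving only a.
Round 3, table 7: round 3 has {a, b, c, e, f, g} and table 7 has {a, b, e, f, g}, leaving only d.
So round 3 reads: a e g c b f d.

a e g c b f d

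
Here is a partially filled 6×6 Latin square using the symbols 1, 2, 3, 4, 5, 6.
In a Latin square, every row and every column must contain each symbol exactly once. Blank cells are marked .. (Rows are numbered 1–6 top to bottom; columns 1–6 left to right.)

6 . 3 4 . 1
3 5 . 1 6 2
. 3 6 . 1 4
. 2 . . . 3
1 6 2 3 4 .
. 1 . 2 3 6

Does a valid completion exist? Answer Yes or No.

No

Row 1, column 2: row 1 together with column 2 already contain {1, 2, 3, 4, 5, 6} — every symbol — so nothing can go there. The grid has no valid completion.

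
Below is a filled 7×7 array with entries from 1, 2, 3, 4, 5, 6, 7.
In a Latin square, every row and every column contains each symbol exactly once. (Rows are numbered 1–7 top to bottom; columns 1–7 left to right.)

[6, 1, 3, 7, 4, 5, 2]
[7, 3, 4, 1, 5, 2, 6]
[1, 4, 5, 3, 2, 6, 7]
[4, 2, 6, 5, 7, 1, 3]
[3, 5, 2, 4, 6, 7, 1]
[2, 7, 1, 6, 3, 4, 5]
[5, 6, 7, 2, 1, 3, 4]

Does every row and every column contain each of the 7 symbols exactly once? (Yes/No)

Each row is a permutation of the 7 symbols, and so is each column.

Yes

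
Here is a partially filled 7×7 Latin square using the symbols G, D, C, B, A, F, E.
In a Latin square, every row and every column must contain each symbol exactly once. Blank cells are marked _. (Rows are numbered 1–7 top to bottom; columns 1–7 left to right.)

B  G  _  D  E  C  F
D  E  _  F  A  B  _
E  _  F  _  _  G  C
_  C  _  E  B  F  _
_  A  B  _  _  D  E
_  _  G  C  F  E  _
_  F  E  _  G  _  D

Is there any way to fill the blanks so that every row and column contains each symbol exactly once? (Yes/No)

Yes

No row or column among the givens repeats a symbol, and propagating forced cells runs into no contradiction.
One valid completion exists (for instance, B G A D E C F / D E C F A B G / E B F A D G C / G C D E B F A / F A B G C D E / A D G C F E B / C F E B G A D).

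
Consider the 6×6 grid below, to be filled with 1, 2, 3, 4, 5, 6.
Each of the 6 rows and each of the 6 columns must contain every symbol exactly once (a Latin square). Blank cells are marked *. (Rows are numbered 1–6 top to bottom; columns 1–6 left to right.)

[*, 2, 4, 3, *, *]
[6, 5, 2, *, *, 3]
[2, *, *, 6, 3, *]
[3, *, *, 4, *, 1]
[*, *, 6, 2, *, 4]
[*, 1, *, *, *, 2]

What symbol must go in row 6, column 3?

3

Row 2, column 4: row 2 has {2, 3, 5, 6} and column 4 has {2, 3, 4, 6}, leaving only 1.
Row 2, column 5: row 2 has {1, 2, 3, 5, 6} and column 5 has {3}, leaving only 4.
Row 3, column 2: row 3 has {2, 3, 6} and column 2 has {1, 2, 5}, leaving only 4.
Row 3, column 6: row 3 has {2, 3, 4, 6} and column 6 has {1, 2, 3, 4}, leaving only 5.
Row 1, column 6: row 1 has {2, 3, 4} and column 6 has {1, 2, 3, 4, 5}, leaving only 6.
Row 3, column 3: row 3 has {2, 3, 4, 5, 6} and column 3 has {2, 4, 6}, leaving only 1.
Row 4, column 2: row 4 has {1, 3, 4} and column 2 has {1, 2, 4, 5}, leaving only 6.
Row 4, column 3: row 4 has {1, 3, 4, 6} and column 3 has {1, 2, 4, 6}, leaving only 5.
Row 6 already has {1, 2} and column 3 already has {1, 2, 4, 5, 6}, so row 6, column 3 must be 3.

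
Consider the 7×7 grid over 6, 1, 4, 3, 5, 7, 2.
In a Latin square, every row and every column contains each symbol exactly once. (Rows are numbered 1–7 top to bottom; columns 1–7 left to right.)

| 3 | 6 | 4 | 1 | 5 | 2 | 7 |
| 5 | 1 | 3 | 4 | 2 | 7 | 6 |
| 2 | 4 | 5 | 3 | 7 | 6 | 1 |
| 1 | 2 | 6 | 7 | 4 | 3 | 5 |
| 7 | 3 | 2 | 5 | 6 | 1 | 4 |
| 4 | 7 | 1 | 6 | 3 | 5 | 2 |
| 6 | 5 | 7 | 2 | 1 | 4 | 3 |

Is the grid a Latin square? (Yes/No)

Each row is a permutation of the 7 symbols, and so is each column.

Yes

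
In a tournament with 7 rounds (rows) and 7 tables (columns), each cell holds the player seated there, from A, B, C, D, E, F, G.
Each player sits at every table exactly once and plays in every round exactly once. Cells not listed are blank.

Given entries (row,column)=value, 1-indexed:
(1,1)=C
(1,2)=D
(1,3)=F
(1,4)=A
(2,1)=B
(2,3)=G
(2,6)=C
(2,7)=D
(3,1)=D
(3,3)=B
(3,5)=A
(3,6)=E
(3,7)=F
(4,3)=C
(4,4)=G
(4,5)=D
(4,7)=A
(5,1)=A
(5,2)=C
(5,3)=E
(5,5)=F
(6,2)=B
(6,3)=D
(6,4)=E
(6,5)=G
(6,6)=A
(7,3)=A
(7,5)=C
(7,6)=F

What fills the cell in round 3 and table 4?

C

Round 3 already has {A, B, D, E, F} and table 4 already has {A, E, G}, so round 3, table 4 must be C.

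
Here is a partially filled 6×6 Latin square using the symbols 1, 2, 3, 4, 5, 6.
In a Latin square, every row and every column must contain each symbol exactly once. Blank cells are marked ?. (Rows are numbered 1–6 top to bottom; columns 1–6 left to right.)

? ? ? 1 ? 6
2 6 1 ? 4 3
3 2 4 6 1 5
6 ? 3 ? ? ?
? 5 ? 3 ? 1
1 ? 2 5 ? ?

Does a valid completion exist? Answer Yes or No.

Row 2, column 4: row 2 together with column 4 already contain {1, 2, 3, 4, 5, 6} — every symbol — so nothing can go there. The grid has no valid completion.

No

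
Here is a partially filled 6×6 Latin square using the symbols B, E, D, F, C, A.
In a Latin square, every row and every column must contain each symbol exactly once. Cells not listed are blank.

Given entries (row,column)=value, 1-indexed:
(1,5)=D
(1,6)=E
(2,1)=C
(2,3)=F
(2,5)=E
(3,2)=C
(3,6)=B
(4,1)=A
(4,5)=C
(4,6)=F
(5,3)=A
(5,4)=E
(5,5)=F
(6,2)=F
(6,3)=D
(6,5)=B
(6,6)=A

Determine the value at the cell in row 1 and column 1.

Row 2, column 6: row 2 has {E, F, C} and column 6 has {B, E, F, A}, leaving only D.
Row 3, column 3: row 3 has {B, C} and column 3 has {D, F, A}, leaving only E.
Row 3, column 5: row 3 has {B, E, C} and column 5 has {B, E, D, F, C}, leaving only A.
Row 4, column 3: row 4 has {F, C, A} and column 3 has {E, D, F, A}, leaving only B.
Row 1, column 3: row 1 has {E, D} and column 3 has {B, E, D, F, A}, leaving only C.
Row 4, column 4: row 4 has {B, F, C, A} and column 4 has {E}, leaving only D.
Row 3, column 4: row 3 has {B, E, C, A} and column 4 has {E, D}, leaving only F.
Row 3, column 1: row 3 has {B, E, F, C, A} and column 1 has {C, A}, leaving only D.
Row 4, column 2: row 4 has {B, D, F, C, A} and column 2 has {F, C}, leaving only E.
Row 5, column 1: row 5 has {E, F, A} and column 1 has {D, C, A}, leaving only B.
Row 1 already has {E, D, C} and column 1 already has {B, D, C, A}, so row 1, column 1 must be F.

F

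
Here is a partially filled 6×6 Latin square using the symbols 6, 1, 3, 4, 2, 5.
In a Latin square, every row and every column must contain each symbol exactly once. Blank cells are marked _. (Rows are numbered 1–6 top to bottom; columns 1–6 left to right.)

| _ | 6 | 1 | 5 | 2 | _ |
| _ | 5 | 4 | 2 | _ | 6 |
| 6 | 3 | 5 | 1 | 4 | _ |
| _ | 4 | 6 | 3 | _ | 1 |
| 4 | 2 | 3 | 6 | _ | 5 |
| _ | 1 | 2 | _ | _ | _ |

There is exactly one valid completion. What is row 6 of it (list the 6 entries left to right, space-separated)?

5 1 2 4 6 3

Row 6, column 4: row 6 has {1, 2} and column 4 has {6, 1, 3, 2, 5}, leaving only 4.
Row 6, column 6: row 6 has {1, 4, 2} and column 6 has {6, 1, 5}, leaving only 3.
Row 6, column 1: row 6 has {1, 3, 4, 2} and column 1 has {6, 4}, leaving only 5.
Row 6, column 5: row 6 has {1, 3, 4, 2, 5} and column 5 has {4, 2}, leaving only 6.
So row 6 reads: 5 1 2 4 6 3.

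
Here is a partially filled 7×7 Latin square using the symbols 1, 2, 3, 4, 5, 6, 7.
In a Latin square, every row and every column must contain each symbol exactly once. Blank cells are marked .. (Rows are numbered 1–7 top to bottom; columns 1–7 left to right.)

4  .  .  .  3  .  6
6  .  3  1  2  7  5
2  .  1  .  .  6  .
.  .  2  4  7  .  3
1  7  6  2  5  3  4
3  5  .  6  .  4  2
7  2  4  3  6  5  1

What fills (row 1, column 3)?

Row 1, column 2: row 1 has {3, 4, 6} and column 2 has {2, 5, 7}, leaving only 1.
Row 1, column 6: row 1 has {1, 3, 4, 6} and column 6 has {3, 4, 5, 6, 7}, leaving only 2.
Row 2, column 2: row 2 has {1, 2, 3, 5, 6, 7} and column 2 has {1, 2, 5, 7}, leaving only 4.
Row 3, column 2: row 3 has {1, 2, 6} and column 2 has {1, 2, 4, 5, 7}, leaving only 3.
Row 3, column 5: row 3 has {1, 2, 3, 6} and column 5 has {2, 3, 5, 6, 7}, leaving only 4.
Row 3, column 7: row 3 has {1, 2, 3, 4, 6} and column 7 has {1, 2, 3, 4, 5, 6}, leaving only 7.
Row 3, column 4: row 3 has {1, 2, 3, 4, 6, 7} and column 4 has {1, 2, 3, 4, 6}, leaving only 5.
Row 1, column 4: row 1 has {1, 2, 3, 4, 6} and column 4 has {1, 2, 3, 4, 5, 6}, leaving only 7.
Row 1 already has {1, 2, 3, 4, 6, 7} and column 3 already has {1, 2, 3, 4, 6}, so row 1, column 3 must be 5.

5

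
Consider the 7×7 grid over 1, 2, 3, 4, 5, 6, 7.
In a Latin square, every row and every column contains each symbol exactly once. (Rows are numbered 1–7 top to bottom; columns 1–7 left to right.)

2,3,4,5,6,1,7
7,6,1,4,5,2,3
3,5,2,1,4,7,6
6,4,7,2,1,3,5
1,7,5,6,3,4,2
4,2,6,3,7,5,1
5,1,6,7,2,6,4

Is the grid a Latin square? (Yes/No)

No

Column 3 contains 6 twice (at rows 6 and 7), so it is not a permutation.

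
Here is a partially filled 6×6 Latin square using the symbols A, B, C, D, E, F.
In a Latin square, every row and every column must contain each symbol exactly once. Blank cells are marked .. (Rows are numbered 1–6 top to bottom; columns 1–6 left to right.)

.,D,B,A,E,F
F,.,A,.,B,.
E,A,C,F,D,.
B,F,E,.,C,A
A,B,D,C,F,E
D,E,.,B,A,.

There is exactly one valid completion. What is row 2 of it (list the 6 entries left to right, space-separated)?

F C A E B D

Row 2, column 2: row 2 has {A, B, F} and column 2 has {A, B, D, E, F}, leaving only C.
Row 2, column 6: row 2 has {A, B, C, F} and column 6 has {A, E, F}, leaving only D.
Row 2, column 4: row 2 has {A, B, C, D, F} and column 4 has {A, B, C, F}, leaving only E.
So row 2 reads: F C A E B D.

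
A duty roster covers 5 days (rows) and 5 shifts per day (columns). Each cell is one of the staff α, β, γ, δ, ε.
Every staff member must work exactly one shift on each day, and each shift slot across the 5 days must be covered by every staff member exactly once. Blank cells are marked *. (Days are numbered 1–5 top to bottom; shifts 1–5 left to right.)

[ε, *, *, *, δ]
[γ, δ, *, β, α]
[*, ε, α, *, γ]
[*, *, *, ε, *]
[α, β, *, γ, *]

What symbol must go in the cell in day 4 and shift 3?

Day 1, shift 4: day 1 has {δ, ε} and shift 4 has {β, γ, ε}, leaving only α.
Day 1, shift 2: day 1 has {α, δ, ε} and shift 2 has {β, δ, ε}, leaving only γ.
Day 1, shift 3: day 1 has {α, γ, δ, ε} and shift 3 has {α}, leaving only β.
Day 2, shift 3: day 2 has {α, β, γ, δ} and shift 3 has {α, β}, leaving only ε.
Day 3, shift 4: day 3 has {α, γ, ε} and shift 4 has {α, β, γ, ε}, leaving only δ.
Day 3, shift 1: day 3 has {α, γ, δ, ε} and shift 1 has {α, γ, ε}, leaving only β.
Day 4, shift 1: day 4 has {ε} and shift 1 has {α, β, γ, ε}, leaving only δ.
Day 4 already has {δ, ε} and shift 3 already has {α, β, ε}, so day 4, shift 3 must be γ.

γ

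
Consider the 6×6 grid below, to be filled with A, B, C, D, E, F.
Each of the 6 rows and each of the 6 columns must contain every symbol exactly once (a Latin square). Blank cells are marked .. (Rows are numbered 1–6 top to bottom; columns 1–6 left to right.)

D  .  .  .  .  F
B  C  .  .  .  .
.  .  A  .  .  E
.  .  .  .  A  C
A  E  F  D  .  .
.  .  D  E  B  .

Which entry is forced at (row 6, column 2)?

Row 2, column 3: row 2 has {B, C} and column 3 has {A, D, F}, leaving only E.
Row 4, column 3: row 4 has {A, C} and column 3 has {A, D, E, F}, leaving only B.
Row 1, column 3: row 1 has {D, F} and column 3 has {A, B, D, E, F}, leaving only C.
Row 1, column 5: row 1 has {C, D, F} and column 5 has {A, B}, leaving only E.
Row 4, column 4: row 4 has {A, B, C} and column 4 has {D, E}, leaving only F.
Row 2, column 4: row 2 has {B, C, E} and column 4 has {D, E, F}, leaving only A.
Row 1, column 4: row 1 has {C, D, E, F} and column 4 has {A, D, E, F}, leaving only B.
Row 1, column 2: row 1 has {B, C, D, E, F} and column 2 has {C, E}, leaving only A.
Row 6 already has {B, D, E} and column 2 already has {A, C, E}, so row 6, column 2 must be F.

F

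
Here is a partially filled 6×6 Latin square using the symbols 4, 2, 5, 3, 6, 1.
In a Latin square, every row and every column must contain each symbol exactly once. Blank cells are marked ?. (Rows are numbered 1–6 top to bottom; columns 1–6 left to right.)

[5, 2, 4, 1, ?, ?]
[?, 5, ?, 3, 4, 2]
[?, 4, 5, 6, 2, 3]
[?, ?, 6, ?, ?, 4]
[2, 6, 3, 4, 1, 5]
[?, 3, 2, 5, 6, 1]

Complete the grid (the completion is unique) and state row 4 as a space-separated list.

3 1 6 2 5 4

Row 4, column 2: row 4 has {4, 6} and column 2 has {4, 2, 5, 3, 6}, leaving only 1.
Row 4, column 1: row 4 has {4, 6, 1} and column 1 has {2, 5}, leaving only 3.
Row 4, column 4: row 4 has {4, 3, 6, 1} and column 4 has {4, 5, 3, 6, 1}, leaving only 2.
Row 4, column 5: row 4 has {4, 2, 3, 6, 1} and column 5 has {4, 2, 6, 1}, leaving only 5.
So row 4 reads: 3 1 6 2 5 4.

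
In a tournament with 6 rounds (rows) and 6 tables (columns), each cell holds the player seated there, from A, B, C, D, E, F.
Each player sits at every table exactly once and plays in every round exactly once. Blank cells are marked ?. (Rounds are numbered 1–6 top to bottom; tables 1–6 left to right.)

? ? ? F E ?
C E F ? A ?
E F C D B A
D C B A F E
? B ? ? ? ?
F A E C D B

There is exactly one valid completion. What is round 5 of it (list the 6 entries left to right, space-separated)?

A B D E C F

Round 5, table 1: round 5 has {B} and table 1 has {C, D, E, F}, leaving only A.
Round 5, table 3: round 5 has {A, B} and table 3 has {B, C, E, F}, leaving only D.
Round 5, table 4: round 5 has {A, B, D} and table 4 has {A, C, D, F}, leaving only E.
Round 5, table 5: round 5 has {A, B, D, E} and table 5 has {A, B, D, E, F}, leaving only C.
Round 5, table 6: round 5 has {A, B, C, D, E} and table 6 has {A, B, E}, leaving only F.
So round 5 reads: A B D E C F.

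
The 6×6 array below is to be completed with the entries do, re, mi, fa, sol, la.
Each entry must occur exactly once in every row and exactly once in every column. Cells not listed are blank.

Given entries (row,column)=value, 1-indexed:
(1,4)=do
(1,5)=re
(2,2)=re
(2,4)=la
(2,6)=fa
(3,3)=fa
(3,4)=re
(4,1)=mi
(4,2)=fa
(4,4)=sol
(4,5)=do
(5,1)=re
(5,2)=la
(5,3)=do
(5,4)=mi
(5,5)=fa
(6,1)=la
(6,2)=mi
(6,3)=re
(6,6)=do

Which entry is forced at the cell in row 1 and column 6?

Row 1, column 2: row 1 has {do, re} and column 2 has {re, mi, fa, la}, leaving only sol.
Row 1, column 1: row 1 has {do, re, sol} and column 1 has {re, mi, la}, leaving only fa.
Row 3, column 2: row 3 has {re, fa} and column 2 has {re, mi, fa, sol, la}, leaving only do.
Row 3, column 1: row 3 has {do, re, fa} and column 1 has {re, mi, fa, la}, leaving only sol.
Row 2, column 1: row 2 has {re, fa, la} and column 1 has {re, mi, fa, sol, la}, leaving only do.
Row 4, column 3: row 4 has {do, mi, fa, sol} and column 3 has {do, re, fa}, leaving only la.
Row 1, column 3: row 1 has {do, re, fa, sol} and column 3 has {do, re, fa, la}, leaving only mi.
Row 1 already has {do, re, mi, fa, sol} and column 6 already has {do, fa}, so row 1, column 6 must be la.

la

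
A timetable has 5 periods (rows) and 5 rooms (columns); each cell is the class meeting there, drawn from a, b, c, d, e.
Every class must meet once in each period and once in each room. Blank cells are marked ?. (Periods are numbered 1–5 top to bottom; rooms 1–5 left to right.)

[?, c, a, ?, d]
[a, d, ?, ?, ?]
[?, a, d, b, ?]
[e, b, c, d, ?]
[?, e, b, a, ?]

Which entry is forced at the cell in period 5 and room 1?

Period 1, room 1: period 1 has {a, c, d} and room 1 has {a, e}, leaving only b.
Period 1, room 4: period 1 has {a, b, c, d} and room 4 has {a, b, d}, leaving only e.
Period 2, room 3: period 2 has {a, d} and room 3 has {a, b, c, d}, leaving only e.
Period 2, room 4: period 2 has {a, d, e} and room 4 has {a, b, d, e}, leaving only c.
Period 2, room 5: period 2 has {a, c, d, e} and room 5 has {d}, leaving only b.
Period 3, room 1: period 3 has {a, b, d} and room 1 has {a, b, e}, leaving only c.
Period 5 already has {a, b, e} and room 1 already has {a, b, c, e}, so period 5, room 1 must be d.

d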